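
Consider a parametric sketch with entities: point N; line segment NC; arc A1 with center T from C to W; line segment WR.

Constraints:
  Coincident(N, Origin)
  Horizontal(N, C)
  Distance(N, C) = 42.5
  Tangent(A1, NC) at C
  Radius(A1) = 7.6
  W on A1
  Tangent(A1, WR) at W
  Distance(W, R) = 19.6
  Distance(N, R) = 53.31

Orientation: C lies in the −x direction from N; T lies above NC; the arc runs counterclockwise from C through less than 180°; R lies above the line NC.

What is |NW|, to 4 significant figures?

37.51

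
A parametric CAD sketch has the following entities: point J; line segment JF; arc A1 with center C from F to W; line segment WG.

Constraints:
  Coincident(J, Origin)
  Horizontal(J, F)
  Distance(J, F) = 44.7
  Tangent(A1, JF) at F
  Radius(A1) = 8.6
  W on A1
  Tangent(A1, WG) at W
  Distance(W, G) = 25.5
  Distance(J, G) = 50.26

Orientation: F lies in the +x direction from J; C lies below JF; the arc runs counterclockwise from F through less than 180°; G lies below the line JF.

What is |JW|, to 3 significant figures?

37.2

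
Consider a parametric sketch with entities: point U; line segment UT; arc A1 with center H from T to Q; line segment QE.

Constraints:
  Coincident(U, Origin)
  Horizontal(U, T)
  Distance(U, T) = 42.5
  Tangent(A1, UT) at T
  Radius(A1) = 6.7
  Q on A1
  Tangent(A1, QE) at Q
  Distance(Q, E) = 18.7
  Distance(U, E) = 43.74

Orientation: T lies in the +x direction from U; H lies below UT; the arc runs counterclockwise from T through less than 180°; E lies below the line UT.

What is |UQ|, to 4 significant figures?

36.41

U is at the origin; U and T share the same y with |UT| = 42.5 and T on the +x side, so T = (42.50, 0.000). The tangent condition forces HT to be normal to UT, so H = T + (0, -6.7) = (42.50, -6.700). Since HQ ⟂ QE (tangency), |HE| = √(6.7² + 18.7²) = 19.86 regardless of where Q sits on A1. So E lies on both circle(U, 43.74) and circle(H, 19.86); the below-UT intersection is E = (35.65, -25.35). Q is the foot of the tangent from E: Q = (35.80, -6.646).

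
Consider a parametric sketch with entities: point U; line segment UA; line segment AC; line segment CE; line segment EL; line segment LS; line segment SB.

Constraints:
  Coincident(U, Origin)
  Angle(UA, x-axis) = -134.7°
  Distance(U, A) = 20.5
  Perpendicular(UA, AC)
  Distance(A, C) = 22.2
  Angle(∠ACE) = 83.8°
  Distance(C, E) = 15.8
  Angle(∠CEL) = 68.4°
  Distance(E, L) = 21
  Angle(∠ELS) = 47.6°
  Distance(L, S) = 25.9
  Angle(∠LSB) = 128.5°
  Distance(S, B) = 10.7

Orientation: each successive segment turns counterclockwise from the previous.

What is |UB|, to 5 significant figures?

39.586

U is at the origin; UA runs at -134.7° with length 20.5, so A = (-14.420, -14.571). UA is perpendicular to AC, so AC runs at -44.700°; with |AC| = 22.2, C = (1.3602, -30.187). ∠ACE = 83.8° gives CE at 51.500° from the x-axis; with |CE| = 15.8, E = (11.196, -17.822). ∠CEL = 68.4° gives EL at 163.10° from the x-axis; with |EL| = 21.0, L = (-8.8972, -11.717). ∠ELS = 47.6° gives LS at -64.500° from the x-axis; with |LS| = 25.9, S = (2.2530, -35.094). ∠LSB = 128.5° gives SB at -13.000° from the x-axis; with |SB| = 10.7, B = (12.679, -37.501). Then |UB| = |B − U| = 39.586.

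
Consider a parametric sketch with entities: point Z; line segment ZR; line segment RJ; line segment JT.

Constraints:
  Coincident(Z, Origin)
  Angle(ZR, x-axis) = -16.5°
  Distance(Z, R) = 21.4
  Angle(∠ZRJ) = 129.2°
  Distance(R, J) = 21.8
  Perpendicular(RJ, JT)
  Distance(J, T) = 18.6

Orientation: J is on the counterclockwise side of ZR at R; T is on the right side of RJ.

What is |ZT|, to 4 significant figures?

49.86

∠ZRJ = 129.2°, so RJ runs at -16.5° + (180° − 129.2°) = 34.30° from the x-axis; with |RJ| = 21.8, J = R + 21.8·(cos 34.30°, sin 34.30°) = (38.53, 6.207). The perpendicularity gives JT at right angles to RJ; with |JT| = 18.6 on the right of RJ, T = J + 18.6·(0.5635, -0.8261) = (49.01, -9.158). Then |ZT| = |T − Z| = 49.86.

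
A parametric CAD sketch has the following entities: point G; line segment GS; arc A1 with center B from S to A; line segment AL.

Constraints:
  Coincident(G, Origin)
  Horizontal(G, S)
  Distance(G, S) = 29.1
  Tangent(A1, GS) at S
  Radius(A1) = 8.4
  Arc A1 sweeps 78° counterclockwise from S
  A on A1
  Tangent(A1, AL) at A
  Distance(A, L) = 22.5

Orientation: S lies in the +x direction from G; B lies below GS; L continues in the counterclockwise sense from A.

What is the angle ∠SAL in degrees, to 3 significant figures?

141°

G is at the origin; GS is horizontal with |GS| = 29.1 and S on the +x side, so S = (29.1, 0.00). Tangency of A1 to GS means the radius BS is perpendicular to GS, so B = S + (0, -8.4) = (29.1, -8.40). On A1, S sits at bearing 90° from B; a 78° counterclockwise sweep puts A at bearing 168°, so A = B + 8.4·(cos 168°, sin 168°) = (20.9, -6.65). A1 meets AL tangentially, so BA is at right angles to AL, so AL runs along (−sin 168°, cos 168°); with |AL| = 22.5, L = (16.2, -28.7). Then cos ∠SAL = AS·AL / (|AS||AL|), giving 141°.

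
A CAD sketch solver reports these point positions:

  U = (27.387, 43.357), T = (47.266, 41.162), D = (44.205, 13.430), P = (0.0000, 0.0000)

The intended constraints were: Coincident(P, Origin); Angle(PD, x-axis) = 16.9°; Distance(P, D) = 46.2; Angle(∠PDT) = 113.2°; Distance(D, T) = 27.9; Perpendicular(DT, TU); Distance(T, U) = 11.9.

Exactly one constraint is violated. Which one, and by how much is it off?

Distance(T, U) = 11.9 — off by 8.10.

P = (0.00, 0.00) ✓; PD at 16.90° ✓; |PD| = 46.20 ✓; ∠PDT = 113.2° ✓; |DT| = 27.90 ✓; ∠(DT, TU) = 90.00° ✓; |TU| = 20.00 ✗.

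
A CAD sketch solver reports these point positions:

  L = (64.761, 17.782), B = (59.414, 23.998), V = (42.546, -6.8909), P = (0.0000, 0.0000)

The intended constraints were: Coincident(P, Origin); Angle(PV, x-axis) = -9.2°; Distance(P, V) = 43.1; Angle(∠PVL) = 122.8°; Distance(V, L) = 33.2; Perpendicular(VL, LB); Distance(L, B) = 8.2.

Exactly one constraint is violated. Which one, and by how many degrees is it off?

Perpendicular(VL, LB) — off by 7.30°.

P = (0.00, 0.00) ✓; PV at -9.200° ✓; |PV| = 43.10 ✓; ∠PVL = 122.8° ✓; |VL| = 33.20 ✓; ∠(VL, LB) = 82.70° ✗; |LB| = 8.199 ✓.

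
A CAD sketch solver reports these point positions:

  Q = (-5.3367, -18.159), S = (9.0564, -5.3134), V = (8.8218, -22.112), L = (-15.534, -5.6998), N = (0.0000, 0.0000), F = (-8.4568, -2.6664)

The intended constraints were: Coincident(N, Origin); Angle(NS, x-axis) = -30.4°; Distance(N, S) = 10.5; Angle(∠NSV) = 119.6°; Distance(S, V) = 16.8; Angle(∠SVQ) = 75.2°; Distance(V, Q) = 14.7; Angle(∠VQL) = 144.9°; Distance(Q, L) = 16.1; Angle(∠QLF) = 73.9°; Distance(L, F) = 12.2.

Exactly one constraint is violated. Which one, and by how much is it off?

Distance(L, F) = 12.2 — off by 4.50.

N = (0.00, 0.00) ✓; NS at -30.40° ✓; |NS| = 10.50 ✓; ∠NSV = 119.6° ✓; |SV| = 16.80 ✓; ∠SVQ = 75.20° ✓; |VQ| = 14.70 ✓; ∠VQL = 144.9° ✓; |QL| = 16.10 ✓; ∠QLF = 73.90° ✓; |LF| = 7.700 ✗.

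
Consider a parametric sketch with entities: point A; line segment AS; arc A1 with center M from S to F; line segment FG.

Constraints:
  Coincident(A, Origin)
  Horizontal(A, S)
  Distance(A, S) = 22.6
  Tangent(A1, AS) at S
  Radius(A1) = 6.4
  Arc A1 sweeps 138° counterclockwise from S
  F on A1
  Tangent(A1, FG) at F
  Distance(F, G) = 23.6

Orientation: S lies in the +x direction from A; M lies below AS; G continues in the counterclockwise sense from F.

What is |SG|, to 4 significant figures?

30.03

A is at the origin; A and S share the same y with |AS| = 22.6 and S on the +x side, so S = (22.60, 0.000). Since A1 is tangent to AS there, MS ⟂ AS, so M = S + (0, -6.4) = (22.60, -6.400). On A1, S sits at bearing 90° from M; a 138° counterclockwise sweep puts F at bearing 228°, so F = M + 6.4·(cos 228°, sin 228°) = (18.32, -11.16). A1 meets FG tangentially, so MF is at right angles to FG, so FG runs along (−sin 228°, cos 228°); with |FG| = 23.6, G = (35.86, -26.95). Then |SG| = |G − S| = 30.03.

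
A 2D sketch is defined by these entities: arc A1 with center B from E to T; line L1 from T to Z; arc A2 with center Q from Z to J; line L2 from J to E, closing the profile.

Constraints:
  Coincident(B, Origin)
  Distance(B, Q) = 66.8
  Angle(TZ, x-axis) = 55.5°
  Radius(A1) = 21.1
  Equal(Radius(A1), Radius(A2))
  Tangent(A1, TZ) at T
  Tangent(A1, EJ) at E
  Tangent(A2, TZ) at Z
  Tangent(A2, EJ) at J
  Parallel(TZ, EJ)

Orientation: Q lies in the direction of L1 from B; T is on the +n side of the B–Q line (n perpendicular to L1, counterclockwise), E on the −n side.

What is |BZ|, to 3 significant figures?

70.1

The slot axis is L1's direction at 55.5°, so u = (cos 55.5°, sin 55.5°) = (0.566, 0.824) and n = (−sin 55.5°, cos 55.5°) = (-0.824, 0.566). B is at the origin and Q lies 66.8 along u from B, so Q = 66.8·u = (37.8, 55.1). Tangency of A1 to both parallel lines with radius 21.1 puts T and E at B ± 21.1·n: T = (-17.4, 12.0), E = (17.4, -12.0). Equal radii place Z and J the same way about Q: Z = Q + 21.1·n = (20.4, 67.0), J = Q − 21.1·n = (55.2, 43.1). Then |BZ| = |Z − B| = 70.1.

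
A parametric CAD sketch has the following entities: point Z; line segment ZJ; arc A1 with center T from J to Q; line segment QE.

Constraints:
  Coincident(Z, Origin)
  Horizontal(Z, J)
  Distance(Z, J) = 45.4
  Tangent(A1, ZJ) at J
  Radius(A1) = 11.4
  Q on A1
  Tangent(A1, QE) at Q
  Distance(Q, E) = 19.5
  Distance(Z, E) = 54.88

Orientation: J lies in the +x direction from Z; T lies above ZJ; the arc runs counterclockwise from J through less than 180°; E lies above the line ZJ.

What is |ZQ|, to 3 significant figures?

57.5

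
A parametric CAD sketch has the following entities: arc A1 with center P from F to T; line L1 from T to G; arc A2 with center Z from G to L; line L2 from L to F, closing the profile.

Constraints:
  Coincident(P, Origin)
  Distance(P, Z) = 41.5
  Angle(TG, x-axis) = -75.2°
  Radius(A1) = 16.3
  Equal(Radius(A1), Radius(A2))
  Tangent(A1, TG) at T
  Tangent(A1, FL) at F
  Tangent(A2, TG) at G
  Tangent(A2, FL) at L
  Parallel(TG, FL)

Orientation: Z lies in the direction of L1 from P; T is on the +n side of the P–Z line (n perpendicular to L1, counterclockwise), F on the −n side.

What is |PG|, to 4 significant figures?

44.59

The slot axis is L1's direction at -75.2°, so u = (cos -75.2°, sin -75.2°) = (0.2554, -0.9668) and n = (−sin -75.2°, cos -75.2°) = (0.9668, 0.2554). P is at the origin and Z lies 41.5 along u from P, so Z = 41.5·u = (10.60, -40.12). Tangency of A1 to both parallel lines with radius 16.3 puts T and F at P ± 16.3·n: T = (15.76, 4.164), F = (-15.76, -4.164). Equal radii place G and L the same way about Z: G = Z + 16.3·n = (26.36, -35.96), L = Z − 16.3·n = (-5.158, -44.29). Then |PG| = |G − P| = 44.59.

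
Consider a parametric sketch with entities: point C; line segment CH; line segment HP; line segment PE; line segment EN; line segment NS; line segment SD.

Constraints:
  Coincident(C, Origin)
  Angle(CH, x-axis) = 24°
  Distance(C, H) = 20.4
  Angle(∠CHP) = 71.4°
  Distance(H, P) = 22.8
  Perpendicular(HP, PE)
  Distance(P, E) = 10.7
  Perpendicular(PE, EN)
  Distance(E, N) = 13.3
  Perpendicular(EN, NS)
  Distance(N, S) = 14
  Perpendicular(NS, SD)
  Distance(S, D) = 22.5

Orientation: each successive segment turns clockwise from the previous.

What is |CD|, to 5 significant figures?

34.091

C is at the origin; CH runs at 24.0° with length 20.4, so H = (18.636, 8.2974). ∠CHP = 71.4° gives HP at -84.600° from the x-axis; with |HP| = 22.8, P = (20.782, -14.401). The perpendicularity gives PE at right angles to HP, so PE runs at -174.60°; with |PE| = 10.7, E = (10.129, -15.408). The perpendicularity gives EN at right angles to PE, so EN runs at 95.400°; with |EN| = 13.3, N = (8.8778, -2.1674). EN ⟂ NS, so NS runs at 5.4000°; with |NS| = 14.0, S = (22.816, -0.84985). NS is perpendicular to SD, so SD runs at -84.600°; with |SD| = 22.5, D = (24.933, -23.250). Then |CD| = |D − C| = 34.091.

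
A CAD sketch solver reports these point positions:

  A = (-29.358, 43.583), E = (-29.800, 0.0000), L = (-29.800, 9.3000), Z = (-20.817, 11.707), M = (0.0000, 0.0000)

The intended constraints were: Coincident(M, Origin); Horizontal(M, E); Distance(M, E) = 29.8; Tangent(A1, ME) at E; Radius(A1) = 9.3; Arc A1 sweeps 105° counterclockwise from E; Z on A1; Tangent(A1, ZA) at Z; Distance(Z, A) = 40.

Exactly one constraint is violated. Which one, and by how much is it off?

Distance(Z, A) = 40 — off by 7.00.

M = (0.00, 0.00) ✓; M.y = 0.00, E.y = 0.00 ✓; |ME| = 29.80 ✓; ∠(LE, EM) = 90.00° ✓; |LE| = 9.300 ✓; bearing(L→Z) − bearing(L→E) = 105.0° ✓; |LZ| = 9.300 ✓; ∠(LZ, ZA) = 90.00° ✓; |ZA| = 33.00 ✗.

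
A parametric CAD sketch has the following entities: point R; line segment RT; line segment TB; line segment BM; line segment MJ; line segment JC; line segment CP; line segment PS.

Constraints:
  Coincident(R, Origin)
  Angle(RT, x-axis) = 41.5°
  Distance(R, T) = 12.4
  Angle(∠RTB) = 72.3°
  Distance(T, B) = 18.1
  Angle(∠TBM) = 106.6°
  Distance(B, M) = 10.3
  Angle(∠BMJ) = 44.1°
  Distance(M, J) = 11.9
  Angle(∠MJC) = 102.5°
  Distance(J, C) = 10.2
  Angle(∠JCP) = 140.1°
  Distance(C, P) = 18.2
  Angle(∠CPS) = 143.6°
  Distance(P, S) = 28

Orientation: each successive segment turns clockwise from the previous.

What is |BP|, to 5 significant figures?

19.022

R is at the origin; RT runs at 41.5° with length 12.4, so T = (9.2871, 8.2165). ∠RTB = 72.3° gives TB at -66.200° from the x-axis; with |TB| = 18.1, B = (16.591, -8.3443). ∠TBM = 106.6° gives BM at -139.60° from the x-axis; with |BM| = 10.3, M = (8.7474, -15.020). ∠BMJ = 44.1° gives MJ at 84.500° from the x-axis; with |MJ| = 11.9, J = (9.8879, -3.1747). ∠MJC = 102.5° gives JC at 7.0000° from the x-axis; with |JC| = 10.2, C = (20.012, -1.9316). ∠JCP = 140.1° gives CP at -32.900° from the x-axis; with |CP| = 18.2, P = (35.293, -11.817). Then |BP| = |P − B| = 19.022.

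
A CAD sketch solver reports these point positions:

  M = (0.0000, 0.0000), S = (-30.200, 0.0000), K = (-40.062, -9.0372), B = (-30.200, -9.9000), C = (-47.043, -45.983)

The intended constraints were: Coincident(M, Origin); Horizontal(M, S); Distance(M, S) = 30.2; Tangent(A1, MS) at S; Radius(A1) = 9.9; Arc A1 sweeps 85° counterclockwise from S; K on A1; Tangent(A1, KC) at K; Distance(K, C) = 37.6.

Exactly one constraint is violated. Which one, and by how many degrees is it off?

Tangent(A1, KC) at K — off by 5.70°.

M = (0.00, 0.00) ✓; M.y = 0.00, S.y = 0.00 ✓; |MS| = 30.20 ✓; ∠(BS, SM) = 90.00° ✓; |BS| = 9.900 ✓; bearing(B→K) − bearing(B→S) = 85.00° ✓; |BK| = 9.900 ✓; ∠(BK, KC) = 95.70° ✗; |KC| = 37.60 ✓.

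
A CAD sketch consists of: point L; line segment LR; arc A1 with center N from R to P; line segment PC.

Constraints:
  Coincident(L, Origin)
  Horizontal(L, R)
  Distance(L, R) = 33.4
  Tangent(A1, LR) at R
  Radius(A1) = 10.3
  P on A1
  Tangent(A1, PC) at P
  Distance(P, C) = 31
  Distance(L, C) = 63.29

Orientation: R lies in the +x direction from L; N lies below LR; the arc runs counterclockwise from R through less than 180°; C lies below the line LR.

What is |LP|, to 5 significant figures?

32.372

Checks: L = (0.00, 0.00) ✓; |NP| = 10.30 ✓; ∠(NP, PC) = 90.00° ✓; |PC| = 31.00 ✓; |LC| = 63.29 ✓.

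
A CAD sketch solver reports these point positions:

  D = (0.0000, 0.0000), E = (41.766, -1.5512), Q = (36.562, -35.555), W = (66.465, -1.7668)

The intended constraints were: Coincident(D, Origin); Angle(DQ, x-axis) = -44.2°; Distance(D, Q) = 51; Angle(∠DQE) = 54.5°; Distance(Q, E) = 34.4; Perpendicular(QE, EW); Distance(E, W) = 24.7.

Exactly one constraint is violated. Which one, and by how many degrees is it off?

Perpendicular(QE, EW) — off by 8.20°.

D = (0.00, 0.00) ✓; DQ at -44.20° ✓; |DQ| = 51.00 ✓; ∠DQE = 54.50° ✓; |QE| = 34.40 ✓; ∠(QE, EW) = 81.80° ✗; |EW| = 24.70 ✓.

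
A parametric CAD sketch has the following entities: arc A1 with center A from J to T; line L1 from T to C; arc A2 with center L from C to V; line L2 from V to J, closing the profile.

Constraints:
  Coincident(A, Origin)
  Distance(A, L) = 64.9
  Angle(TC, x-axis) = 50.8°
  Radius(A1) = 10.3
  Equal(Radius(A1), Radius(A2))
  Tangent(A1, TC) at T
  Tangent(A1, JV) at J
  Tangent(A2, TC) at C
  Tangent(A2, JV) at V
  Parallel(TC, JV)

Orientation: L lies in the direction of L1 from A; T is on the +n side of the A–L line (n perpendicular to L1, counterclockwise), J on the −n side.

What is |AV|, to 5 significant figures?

65.712

Tangency of A1 to both parallel lines with radius 10.3 puts T and J at A ± 10.3·n: T = (-7.9819, 6.5099), J = (7.9819, -6.5099). Equal radii place C and V the same way about L: C = L + 10.3·n = (33.037, 56.804), V = L − 10.3·n = (49.001, 43.784). Then |AV| = |V − A| = 65.712.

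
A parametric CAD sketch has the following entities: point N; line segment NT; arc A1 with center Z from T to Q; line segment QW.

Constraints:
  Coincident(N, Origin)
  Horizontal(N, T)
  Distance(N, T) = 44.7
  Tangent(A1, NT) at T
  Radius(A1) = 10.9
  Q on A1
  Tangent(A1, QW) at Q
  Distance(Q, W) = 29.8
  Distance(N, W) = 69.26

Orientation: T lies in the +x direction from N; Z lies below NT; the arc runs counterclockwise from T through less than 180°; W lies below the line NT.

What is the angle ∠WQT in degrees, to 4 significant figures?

114.3°

N is at the origin; N and T share the same y with |NT| = 44.7 and T on the +x side, so T = (44.70, 0.000). Since A1 is tangent to NT there, ZT ⟂ NT, so Z = T + (0, -10.9) = (44.70, -10.90). Since ZQ ⟂ QW (tangency), |ZW| = √(10.9² + 29.8²) = 31.73 regardless of where Q sits on A1. So W lies on both circle(N, 69.26) and circle(Z, 31.73); the below-NT intersection is W = (56.20, -40.47). Q is the foot of the tangent from W: Q = (36.52, -18.10).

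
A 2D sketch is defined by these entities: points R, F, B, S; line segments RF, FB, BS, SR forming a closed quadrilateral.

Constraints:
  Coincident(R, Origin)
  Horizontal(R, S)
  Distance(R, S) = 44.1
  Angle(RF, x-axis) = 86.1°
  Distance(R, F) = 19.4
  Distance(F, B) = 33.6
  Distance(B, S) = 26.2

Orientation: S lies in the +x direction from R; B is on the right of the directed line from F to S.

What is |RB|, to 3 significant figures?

21.4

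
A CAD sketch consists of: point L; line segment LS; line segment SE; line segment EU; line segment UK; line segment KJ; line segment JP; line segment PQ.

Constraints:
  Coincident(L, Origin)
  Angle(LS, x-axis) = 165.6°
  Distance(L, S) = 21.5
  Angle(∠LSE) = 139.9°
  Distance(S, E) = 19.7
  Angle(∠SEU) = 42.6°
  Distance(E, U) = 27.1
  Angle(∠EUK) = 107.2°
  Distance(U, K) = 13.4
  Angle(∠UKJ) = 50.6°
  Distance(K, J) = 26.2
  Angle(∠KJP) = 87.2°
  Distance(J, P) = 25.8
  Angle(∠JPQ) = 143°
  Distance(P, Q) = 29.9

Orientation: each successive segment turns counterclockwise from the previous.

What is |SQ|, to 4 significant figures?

56.27

L is at the origin; LS runs at 165.6° with length 21.5, so S = (-20.82, 5.347). ∠LSE = 139.9° gives SE at -154.3° from the x-axis; with |SE| = 19.7, E = (-38.58, -3.196). ∠SEU = 42.6° gives EU at -16.90° from the x-axis; with |EU| = 27.1, U = (-12.65, -11.07). ∠EUK = 107.2° gives UK at 55.90° from the x-axis; with |UK| = 13.4, K = (-5.134, 0.02173). ∠UKJ = 50.6° gives KJ at -174.7° from the x-axis; with |KJ| = 26.2, J = (-31.22, -2.398). ∠KJP = 87.2° gives JP at -81.90° from the x-axis; with |JP| = 25.8, P = (-27.59, -27.94). ∠JPQ = 143.0° gives PQ at -44.90° from the x-axis; with |PQ| = 29.9, Q = (-6.407, -49.05). Then |SQ| = |Q − S| = 56.27.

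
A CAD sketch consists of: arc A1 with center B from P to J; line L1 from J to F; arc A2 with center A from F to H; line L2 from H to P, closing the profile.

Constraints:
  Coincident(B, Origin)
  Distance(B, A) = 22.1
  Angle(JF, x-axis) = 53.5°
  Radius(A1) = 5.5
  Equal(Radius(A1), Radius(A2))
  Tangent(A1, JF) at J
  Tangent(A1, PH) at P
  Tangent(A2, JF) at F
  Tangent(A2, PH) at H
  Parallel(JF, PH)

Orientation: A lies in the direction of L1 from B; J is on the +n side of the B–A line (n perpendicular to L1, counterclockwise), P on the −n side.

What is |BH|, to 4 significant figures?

22.77

The slot axis is L1's direction at 53.5°, so u = (cos 53.5°, sin 53.5°) = (0.5948, 0.8039) and n = (−sin 53.5°, cos 53.5°) = (-0.8039, 0.5948). B is at the origin and A lies 22.1 along u from B, so A = 22.1·u = (13.15, 17.77). Tangency of A1 to both parallel lines with radius 5.5 puts J and P at B ± 5.5·n: J = (-4.421, 3.272), P = (4.421, -3.272). Equal radii place F and H the same way about A: F = A + 5.5·n = (8.724, 21.04), H = A − 5.5·n = (17.57, 14.49). Then |BH| = |H − B| = 22.77.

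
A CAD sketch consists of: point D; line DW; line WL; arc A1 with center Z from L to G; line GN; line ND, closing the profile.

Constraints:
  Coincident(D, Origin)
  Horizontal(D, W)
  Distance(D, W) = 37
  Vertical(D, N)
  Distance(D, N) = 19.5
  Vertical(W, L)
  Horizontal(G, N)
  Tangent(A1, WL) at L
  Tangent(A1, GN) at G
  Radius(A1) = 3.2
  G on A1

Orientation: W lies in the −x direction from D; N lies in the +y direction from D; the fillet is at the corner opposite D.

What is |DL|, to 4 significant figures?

40.43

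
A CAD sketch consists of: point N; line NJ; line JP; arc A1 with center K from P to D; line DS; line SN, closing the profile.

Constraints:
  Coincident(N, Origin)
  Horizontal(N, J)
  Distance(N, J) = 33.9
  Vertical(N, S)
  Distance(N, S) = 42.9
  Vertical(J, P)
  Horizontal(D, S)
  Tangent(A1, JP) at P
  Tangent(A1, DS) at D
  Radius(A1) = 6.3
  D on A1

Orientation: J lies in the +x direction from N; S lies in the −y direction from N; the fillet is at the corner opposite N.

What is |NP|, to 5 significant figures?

49.888

N is at the origin; N and J share the same y with |NJ| = 33.9 and J on the +x side, so J = (33.900, 0.0000). NS is vertical with |NS| = 42.9 and S on the −y side, so S = (0.0000, -42.900). The virtual corner opposite N is at (33.900, -42.900). Tangency of A1 to JP means the radius KP is perpendicular to JP and the tangent condition forces KD to be normal to DS, with radius 6.3, so the center K sits 6.3 in from both sides at K = (27.600, -36.600). That places the tangent points at P = (33.900, -36.600) on JP and D = (27.600, -42.900) on DS. Then |NP| = |P − N| = 49.888.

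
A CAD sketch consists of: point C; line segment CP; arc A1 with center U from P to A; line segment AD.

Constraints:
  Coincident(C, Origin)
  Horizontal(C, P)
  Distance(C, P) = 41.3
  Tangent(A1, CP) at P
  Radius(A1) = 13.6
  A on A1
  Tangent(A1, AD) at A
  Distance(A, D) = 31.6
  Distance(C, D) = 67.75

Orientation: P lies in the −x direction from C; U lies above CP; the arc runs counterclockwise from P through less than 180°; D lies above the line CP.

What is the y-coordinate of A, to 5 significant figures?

21.498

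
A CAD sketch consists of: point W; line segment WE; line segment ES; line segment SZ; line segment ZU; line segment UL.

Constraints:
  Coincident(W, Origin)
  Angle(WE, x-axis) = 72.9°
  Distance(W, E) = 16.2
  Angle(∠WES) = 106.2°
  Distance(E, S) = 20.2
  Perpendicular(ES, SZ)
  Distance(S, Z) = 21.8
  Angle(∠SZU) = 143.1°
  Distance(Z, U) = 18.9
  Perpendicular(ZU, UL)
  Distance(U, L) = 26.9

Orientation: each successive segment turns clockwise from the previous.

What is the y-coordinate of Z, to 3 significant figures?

-6.63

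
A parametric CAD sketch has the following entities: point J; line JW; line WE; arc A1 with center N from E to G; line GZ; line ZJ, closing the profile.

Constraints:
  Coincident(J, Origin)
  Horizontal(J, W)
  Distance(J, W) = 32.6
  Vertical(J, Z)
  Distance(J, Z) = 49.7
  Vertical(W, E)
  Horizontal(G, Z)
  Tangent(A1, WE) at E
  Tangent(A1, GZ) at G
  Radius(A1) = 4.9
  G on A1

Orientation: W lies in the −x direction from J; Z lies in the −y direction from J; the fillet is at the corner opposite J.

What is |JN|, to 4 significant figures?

52.67

J is at the origin; JW is horizontal with |JW| = 32.6 and W on the −x side, so W = (-32.60, 0.000). J and Z share the same x with |JZ| = 49.7 and Z on the −y side, so Z = (0.000, -49.70). The virtual corner opposite J is at (-32.60, -49.70). Tangency of A1 to WE means the radius NE is perpendicular to WE and since A1 is tangent to GZ there, NG ⟂ GZ, with radius 4.9, so the center N sits 4.9 in from both sides at N = (-27.70, -44.80). Then |JN| = |N − J| = 52.67.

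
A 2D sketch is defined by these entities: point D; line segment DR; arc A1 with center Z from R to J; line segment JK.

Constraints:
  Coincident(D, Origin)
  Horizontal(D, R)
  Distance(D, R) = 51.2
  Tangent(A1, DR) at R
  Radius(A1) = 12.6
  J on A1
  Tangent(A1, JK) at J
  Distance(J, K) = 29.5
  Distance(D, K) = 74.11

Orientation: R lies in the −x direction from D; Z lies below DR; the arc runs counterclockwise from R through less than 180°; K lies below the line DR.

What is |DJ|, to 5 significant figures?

65.258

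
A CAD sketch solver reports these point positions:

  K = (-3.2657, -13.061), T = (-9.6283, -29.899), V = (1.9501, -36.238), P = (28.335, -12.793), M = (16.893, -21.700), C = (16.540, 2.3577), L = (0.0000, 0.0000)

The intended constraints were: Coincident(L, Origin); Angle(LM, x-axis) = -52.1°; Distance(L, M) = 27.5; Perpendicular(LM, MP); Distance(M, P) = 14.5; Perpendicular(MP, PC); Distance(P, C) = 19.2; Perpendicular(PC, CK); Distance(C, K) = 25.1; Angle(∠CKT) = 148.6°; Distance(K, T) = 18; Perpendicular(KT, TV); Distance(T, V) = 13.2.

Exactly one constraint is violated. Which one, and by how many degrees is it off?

Perpendicular(KT, TV) — off by 8.00°.

L = (0.00, 0.00) ✓; LM at -52.10° ✓; |LM| = 27.50 ✓; ∠(LM, MP) = 90.00° ✓; |MP| = 14.50 ✓; ∠(MP, PC) = 90.00° ✓; |PC| = 19.20 ✓; ∠(PC, CK) = 90.00° ✓; |CK| = 25.10 ✓; ∠CKT = 148.6° ✓; |KT| = 18.00 ✓; ∠(KT, TV) = 82.00° ✗; |TV| = 13.20 ✓.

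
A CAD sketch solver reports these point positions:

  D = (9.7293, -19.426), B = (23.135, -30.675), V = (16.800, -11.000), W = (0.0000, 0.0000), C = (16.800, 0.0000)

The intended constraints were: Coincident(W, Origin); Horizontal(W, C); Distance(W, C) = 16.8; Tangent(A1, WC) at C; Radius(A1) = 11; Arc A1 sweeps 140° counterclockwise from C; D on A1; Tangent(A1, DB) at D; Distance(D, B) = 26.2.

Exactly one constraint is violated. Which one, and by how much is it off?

Distance(D, B) = 26.2 — off by 8.70.

W = (0.00, 0.00) ✓; W.y = 0.00, C.y = 0.00 ✓; |WC| = 16.80 ✓; ∠(VC, CW) = 90.00° ✓; |VC| = 11.00 ✓; bearing(V→D) − bearing(V→C) = 140.0° ✓; |VD| = 11.00 ✓; ∠(VD, DB) = 90.00° ✓; |DB| = 17.50 ✗.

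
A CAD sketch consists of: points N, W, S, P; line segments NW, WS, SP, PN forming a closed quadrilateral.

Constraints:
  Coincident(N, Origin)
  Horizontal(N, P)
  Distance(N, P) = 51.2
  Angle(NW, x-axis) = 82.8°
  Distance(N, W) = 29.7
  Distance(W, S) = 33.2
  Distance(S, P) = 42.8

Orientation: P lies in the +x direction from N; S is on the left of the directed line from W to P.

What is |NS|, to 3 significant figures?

53.1

Checks: |WS| = 33.20 ✓; |SP| = 42.80 ✓.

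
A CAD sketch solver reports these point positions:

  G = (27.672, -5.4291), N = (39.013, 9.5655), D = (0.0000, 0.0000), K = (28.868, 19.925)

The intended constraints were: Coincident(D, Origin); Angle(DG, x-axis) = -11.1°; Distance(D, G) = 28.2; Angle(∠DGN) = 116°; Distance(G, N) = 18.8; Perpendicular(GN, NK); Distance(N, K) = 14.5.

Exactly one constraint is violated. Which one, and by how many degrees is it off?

Perpendicular(GN, NK) — off by 8.50°.

D = (0.00, 0.00) ✓; DG at -11.10° ✓; |DG| = 28.20 ✓; ∠DGN = 116.0° ✓; |GN| = 18.80 ✓; ∠(GN, NK) = 81.50° ✗; |NK| = 14.50 ✓.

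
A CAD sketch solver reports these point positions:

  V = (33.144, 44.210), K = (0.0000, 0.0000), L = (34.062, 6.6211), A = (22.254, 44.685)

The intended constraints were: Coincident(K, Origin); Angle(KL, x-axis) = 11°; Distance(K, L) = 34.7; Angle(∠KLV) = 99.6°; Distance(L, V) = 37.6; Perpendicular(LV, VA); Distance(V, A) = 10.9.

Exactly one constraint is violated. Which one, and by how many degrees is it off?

Perpendicular(LV, VA) — off by 3.90°.

K = (0.00, 0.00) ✓; KL at 11.00° ✓; |KL| = 34.70 ✓; ∠KLV = 99.60° ✓; |LV| = 37.60 ✓; ∠(LV, VA) = 86.10° ✗; |VA| = 10.90 ✓.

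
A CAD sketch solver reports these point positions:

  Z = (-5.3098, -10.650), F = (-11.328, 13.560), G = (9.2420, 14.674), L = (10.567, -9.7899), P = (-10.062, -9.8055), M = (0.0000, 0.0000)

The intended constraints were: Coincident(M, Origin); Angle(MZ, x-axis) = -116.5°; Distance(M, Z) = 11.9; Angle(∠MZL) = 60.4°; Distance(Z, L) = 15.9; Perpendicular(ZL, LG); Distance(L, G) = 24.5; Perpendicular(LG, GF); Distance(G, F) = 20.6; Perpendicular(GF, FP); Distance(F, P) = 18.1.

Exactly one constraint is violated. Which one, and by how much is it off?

Distance(F, P) = 18.1 — off by 5.30.

M = (0.00, 0.00) ✓; MZ at -116.5° ✓; |MZ| = 11.90 ✓; ∠MZL = 60.40° ✓; |ZL| = 15.90 ✓; ∠(ZL, LG) = 90.00° ✓; |LG| = 24.50 ✓; ∠(LG, GF) = 90.00° ✓; |GF| = 20.60 ✓; ∠(GF, FP) = 90.00° ✓; |FP| = 23.40 ✗.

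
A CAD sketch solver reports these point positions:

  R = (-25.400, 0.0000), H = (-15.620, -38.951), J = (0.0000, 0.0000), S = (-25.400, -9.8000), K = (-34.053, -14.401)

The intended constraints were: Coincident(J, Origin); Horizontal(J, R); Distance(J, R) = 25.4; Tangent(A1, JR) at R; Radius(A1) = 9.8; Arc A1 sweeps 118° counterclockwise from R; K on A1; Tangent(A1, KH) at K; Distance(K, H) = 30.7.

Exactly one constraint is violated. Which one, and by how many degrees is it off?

Tangent(A1, KH) at K — off by 8.90°.

J = (0.00, 0.00) ✓; J.y = 0.00, R.y = 0.00 ✓; |JR| = 25.40 ✓; ∠(SR, RJ) = 90.00° ✓; |SR| = 9.800 ✓; bearing(S→K) − bearing(S→R) = 118.0° ✓; |SK| = 9.800 ✓; ∠(SK, KH) = 81.10° ✗; |KH| = 30.70 ✓.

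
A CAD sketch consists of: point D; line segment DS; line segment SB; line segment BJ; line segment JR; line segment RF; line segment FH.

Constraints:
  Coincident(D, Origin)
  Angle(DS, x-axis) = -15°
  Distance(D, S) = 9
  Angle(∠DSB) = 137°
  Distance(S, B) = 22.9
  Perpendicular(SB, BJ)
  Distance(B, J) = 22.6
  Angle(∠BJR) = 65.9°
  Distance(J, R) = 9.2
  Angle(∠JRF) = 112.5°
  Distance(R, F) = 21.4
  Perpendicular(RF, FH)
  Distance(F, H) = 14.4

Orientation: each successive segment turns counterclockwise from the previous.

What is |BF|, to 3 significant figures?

8.21

D is at the origin; DS runs at -15.0° with length 9.0, so S = (8.69, -2.33). ∠DSB = 137.0° gives SB at 28.0° from the x-axis; with |SB| = 22.9, B = (28.9, 8.42). The perpendicularity gives BJ at right angles to SB, so BJ runs at 118°; with |BJ| = 22.6, J = (18.3, 28.4). ∠BJR = 65.9° gives JR at -128° from the x-axis; with |JR| = 9.2, R = (12.7, 21.1). ∠JRF = 112.5° gives RF at -60.4° from the x-axis; with |RF| = 21.4, F = (23.2, 2.51). Then |BF| = |F − B| = 8.21.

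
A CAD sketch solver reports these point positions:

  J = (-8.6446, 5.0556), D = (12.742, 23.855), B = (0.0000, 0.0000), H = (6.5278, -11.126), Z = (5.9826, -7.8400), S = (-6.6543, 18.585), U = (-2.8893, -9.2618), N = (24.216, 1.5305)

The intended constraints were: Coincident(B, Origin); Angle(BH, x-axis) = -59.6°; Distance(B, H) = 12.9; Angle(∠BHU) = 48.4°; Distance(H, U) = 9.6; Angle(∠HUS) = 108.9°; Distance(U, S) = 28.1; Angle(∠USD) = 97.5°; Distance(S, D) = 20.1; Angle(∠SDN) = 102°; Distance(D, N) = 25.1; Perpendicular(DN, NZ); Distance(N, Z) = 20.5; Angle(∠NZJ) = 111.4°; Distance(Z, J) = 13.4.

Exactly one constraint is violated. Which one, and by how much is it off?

Distance(Z, J) = 13.4 — off by 6.10.

B = (0.00, 0.00) ✓; BH at -59.60° ✓; |BH| = 12.90 ✓; ∠BHU = 48.40° ✓; |HU| = 9.600 ✓; ∠HUS = 108.9° ✓; |US| = 28.10 ✓; ∠USD = 97.50° ✓; |SD| = 20.10 ✓; ∠SDN = 102.0° ✓; |DN| = 25.10 ✓; ∠(DN, NZ) = 90.00° ✓; |NZ| = 20.50 ✓; ∠NZJ = 111.4° ✓; |ZJ| = 19.50 ✗.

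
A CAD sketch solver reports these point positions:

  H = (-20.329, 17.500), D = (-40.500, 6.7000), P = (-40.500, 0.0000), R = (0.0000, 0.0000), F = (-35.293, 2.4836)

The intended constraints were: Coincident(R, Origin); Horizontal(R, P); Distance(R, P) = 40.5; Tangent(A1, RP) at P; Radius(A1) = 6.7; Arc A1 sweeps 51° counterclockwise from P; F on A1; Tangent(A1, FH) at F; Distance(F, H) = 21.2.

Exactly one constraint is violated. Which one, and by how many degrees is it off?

Tangent(A1, FH) at F — off by 5.90°.

R = (0.00, 0.00) ✓; R.y = 0.00, P.y = 0.00 ✓; |RP| = 40.50 ✓; ∠(DP, PR) = 90.00° ✓; |DP| = 6.700 ✓; bearing(D→F) − bearing(D→P) = 51.00° ✓; |DF| = 6.700 ✓; ∠(DF, FH) = 95.90° ✗; |FH| = 21.20 ✓.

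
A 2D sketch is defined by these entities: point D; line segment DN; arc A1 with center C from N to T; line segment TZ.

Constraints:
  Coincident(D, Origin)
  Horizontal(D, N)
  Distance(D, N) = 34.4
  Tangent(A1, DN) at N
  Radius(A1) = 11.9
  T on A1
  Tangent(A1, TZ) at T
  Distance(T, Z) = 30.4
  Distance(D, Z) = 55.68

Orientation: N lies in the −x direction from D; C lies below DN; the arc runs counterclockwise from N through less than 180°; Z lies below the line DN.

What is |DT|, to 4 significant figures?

48.28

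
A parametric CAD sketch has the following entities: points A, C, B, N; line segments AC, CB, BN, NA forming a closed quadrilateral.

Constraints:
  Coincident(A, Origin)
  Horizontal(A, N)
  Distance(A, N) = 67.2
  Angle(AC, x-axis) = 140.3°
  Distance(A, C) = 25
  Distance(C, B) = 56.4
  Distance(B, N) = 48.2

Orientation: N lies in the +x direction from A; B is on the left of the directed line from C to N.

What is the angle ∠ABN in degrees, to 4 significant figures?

87.90°

Checks: |CB| = 56.40 ✓; |BN| = 48.20 ✓.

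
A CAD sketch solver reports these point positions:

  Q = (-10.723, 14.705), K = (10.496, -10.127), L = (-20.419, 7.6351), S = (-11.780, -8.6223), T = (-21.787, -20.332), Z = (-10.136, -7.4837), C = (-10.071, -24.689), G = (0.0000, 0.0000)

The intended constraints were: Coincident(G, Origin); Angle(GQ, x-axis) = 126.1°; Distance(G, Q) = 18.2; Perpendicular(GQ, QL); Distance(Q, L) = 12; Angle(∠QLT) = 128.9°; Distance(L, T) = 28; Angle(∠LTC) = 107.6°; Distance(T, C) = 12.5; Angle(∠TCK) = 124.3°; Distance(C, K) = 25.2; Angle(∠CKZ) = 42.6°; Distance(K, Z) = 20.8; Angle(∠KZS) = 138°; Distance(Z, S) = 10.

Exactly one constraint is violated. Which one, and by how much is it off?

Distance(Z, S) = 10 — off by 8.00.

G = (0.00, 0.00) ✓; GQ at 126.1° ✓; |GQ| = 18.20 ✓; ∠(GQ, QL) = 90.00° ✓; |QL| = 12.00 ✓; ∠QLT = 128.9° ✓; |LT| = 28.00 ✓; ∠LTC = 107.6° ✓; |TC| = 12.50 ✓; ∠TCK = 124.3° ✓; |CK| = 25.20 ✓; ∠CKZ = 42.60° ✓; |KZ| = 20.80 ✓; ∠KZS = 138.0° ✓; |ZS| = 2.000 ✗.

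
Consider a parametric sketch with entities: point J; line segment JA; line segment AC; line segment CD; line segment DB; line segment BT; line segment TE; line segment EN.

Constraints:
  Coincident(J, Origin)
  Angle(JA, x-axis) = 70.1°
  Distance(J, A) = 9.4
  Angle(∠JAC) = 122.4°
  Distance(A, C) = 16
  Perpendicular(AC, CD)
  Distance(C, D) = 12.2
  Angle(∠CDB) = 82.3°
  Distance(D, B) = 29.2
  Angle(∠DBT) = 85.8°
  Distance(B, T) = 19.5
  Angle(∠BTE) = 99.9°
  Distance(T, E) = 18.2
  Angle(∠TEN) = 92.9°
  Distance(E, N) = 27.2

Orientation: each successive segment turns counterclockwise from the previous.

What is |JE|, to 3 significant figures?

23.1

∠DBT = 85.8° gives BT at 49.6° from the x-axis; with |BT| = 19.5, T = (17.2, 8.38). ∠BTE = 99.9° gives TE at 130° from the x-axis; with |TE| = 18.2, E = (5.57, 22.4). Then |JE| = |E − J| = 23.1.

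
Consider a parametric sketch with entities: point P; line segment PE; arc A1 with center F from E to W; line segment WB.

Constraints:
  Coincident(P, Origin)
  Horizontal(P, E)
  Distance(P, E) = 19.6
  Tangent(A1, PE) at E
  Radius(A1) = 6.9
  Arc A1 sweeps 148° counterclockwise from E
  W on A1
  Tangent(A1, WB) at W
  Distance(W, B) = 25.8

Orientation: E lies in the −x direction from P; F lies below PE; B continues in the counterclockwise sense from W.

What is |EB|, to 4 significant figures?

32.10

P is at the origin; PE is horizontal with |PE| = 19.6 and E on the −x side, so E = (-19.60, 0.000). Tangency of A1 to PE means the radius FE is perpendicular to PE, so F = E + (0, -6.9) = (-19.60, -6.900). On A1, E sits at bearing 90° from F; a 148° counterclockwise sweep puts W at bearing 238°, so W = F + 6.9·(cos 238°, sin 238°) = (-23.26, -12.75). A1 meets WB tangentially, so FW is at right angles to WB, so WB runs along (−sin 238°, cos 238°); with |WB| = 25.8, B = (-1.377, -26.42). Then |EB| = |B − E| = 32.10.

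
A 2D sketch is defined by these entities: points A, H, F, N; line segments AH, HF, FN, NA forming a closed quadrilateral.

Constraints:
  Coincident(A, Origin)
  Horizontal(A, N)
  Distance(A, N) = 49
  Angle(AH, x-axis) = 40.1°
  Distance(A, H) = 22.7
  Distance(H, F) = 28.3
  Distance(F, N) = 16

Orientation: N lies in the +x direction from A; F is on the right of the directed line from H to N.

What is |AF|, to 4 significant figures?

35.72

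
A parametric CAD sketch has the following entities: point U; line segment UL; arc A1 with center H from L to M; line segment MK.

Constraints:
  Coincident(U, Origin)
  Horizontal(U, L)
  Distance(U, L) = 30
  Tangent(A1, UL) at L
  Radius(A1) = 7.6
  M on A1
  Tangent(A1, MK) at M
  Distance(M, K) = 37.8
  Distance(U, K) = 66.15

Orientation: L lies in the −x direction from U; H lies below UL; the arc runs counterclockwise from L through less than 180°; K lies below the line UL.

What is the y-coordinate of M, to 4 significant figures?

-3.980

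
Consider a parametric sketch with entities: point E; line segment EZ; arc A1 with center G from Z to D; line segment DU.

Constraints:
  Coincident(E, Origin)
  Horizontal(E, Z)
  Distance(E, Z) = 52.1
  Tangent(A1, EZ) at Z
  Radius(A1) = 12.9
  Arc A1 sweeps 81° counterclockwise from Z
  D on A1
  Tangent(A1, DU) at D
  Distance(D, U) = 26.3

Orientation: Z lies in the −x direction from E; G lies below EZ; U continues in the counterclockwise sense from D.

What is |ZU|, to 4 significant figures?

40.53

E is at the origin; EZ is horizontal with |EZ| = 52.1 and Z on the −x side, so Z = (-52.10, 0.000). Tangency of A1 to EZ means the radius GZ is perpendicular to EZ, so G = Z + (0, -12.9) = (-52.10, -12.90). On A1, Z sits at bearing 90° from G; an 81° counterclockwise sweep puts D at bearing 171°, so D = G + 12.9·(cos 171°, sin 171°) = (-64.84, -10.88). The tangent condition forces GD to be normal to DU, so DU runs along (−sin 171°, cos 171°); with |DU| = 26.3, U = (-68.96, -36.86). Then |ZU| = |U − Z| = 40.53.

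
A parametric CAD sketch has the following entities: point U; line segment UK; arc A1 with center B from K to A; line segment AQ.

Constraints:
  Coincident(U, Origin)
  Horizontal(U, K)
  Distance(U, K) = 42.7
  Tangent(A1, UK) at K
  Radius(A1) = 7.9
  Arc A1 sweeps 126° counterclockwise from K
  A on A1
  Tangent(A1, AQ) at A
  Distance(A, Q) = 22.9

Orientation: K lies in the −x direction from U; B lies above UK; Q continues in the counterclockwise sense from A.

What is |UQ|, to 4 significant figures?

58.67

On A1, K sits at bearing -90° from B; a 126° counterclockwise sweep puts A at bearing 36°, so A = B + 7.9·(cos 36°, sin 36°) = (-36.31, 12.54). Tangency of A1 to AQ means the radius BA is perpendicular to AQ, so AQ runs along (−sin 36°, cos 36°); with |AQ| = 22.9, Q = (-49.77, 31.07). Then |UQ| = |Q − U| = 58.67.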